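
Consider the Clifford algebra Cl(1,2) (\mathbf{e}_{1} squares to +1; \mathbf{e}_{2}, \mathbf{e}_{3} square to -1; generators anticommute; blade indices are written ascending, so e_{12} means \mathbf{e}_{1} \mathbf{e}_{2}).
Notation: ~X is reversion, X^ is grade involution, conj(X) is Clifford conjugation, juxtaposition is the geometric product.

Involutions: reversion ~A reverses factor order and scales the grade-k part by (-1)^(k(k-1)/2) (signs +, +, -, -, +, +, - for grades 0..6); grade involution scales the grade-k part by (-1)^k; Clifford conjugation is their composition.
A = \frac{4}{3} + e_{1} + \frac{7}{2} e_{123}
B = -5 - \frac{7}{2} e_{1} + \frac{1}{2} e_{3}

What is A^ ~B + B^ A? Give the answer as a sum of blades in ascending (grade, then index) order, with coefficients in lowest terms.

first term: -\frac{19}{6} + \frac{1}{3} e_{1} + \frac{2}{3} e_{3} + \frac{7}{4} e_{12} - \frac{1}{2} e_{13} + \frac{49}{4} e_{23} + \frac{35}{2} e_{123}
second term: -\frac{19}{6} - \frac{1}{3} e_{1} - \frac{2}{3} e_{3} + \frac{7}{4} e_{12} + \frac{1}{2} e_{13} + \frac{49}{4} e_{23} - \frac{35}{2} e_{123}
Answer: -\frac{19}{3} + \frac{7}{2} e_{12} + \frac{49}{2} e_{23}


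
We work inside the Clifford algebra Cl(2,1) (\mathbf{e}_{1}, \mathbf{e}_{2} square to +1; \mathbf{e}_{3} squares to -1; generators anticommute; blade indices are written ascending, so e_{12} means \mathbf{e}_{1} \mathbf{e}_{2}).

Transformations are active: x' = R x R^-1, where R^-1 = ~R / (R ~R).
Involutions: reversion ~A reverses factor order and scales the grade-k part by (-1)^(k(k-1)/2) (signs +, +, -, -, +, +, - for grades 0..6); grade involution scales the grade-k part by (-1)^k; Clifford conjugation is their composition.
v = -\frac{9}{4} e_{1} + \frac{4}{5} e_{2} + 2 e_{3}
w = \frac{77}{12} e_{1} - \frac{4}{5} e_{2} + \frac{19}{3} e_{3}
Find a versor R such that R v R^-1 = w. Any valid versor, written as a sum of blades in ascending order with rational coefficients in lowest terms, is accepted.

Construction: equal norms (both \frac{681}{400}) license R = v + w = \frac{25}{6} e_{1} + \frac{25}{3} e_{3} — nothing changes along that direction, while (v - w)/2 changes sign, so v maps onto w.
Answer: \frac{25}{6} e_{1} + \frac{25}{3} e_{3}


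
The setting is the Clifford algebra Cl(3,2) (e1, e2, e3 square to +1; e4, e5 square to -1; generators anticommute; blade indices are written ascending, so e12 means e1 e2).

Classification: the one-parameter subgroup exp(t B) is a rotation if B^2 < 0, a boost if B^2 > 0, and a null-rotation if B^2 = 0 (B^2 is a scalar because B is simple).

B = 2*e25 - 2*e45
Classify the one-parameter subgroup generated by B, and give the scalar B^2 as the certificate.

B^2 term by term: the squares give (2)^2*(e25)^2 + (-2)^2*(e45)^2 = 4*(+1) + 4*(-1) = 0 (each basis 2-blade squares to minus the product of its generators' squares); cross terms between blades sharing an index anticommute and cancel. So B^2 = 0.
Answer: null-rotation, certificate B^2 = 0. Note: conjugating B changes its blade decomposition but never the scalar B^2 = 0, whose sign settles the classification.


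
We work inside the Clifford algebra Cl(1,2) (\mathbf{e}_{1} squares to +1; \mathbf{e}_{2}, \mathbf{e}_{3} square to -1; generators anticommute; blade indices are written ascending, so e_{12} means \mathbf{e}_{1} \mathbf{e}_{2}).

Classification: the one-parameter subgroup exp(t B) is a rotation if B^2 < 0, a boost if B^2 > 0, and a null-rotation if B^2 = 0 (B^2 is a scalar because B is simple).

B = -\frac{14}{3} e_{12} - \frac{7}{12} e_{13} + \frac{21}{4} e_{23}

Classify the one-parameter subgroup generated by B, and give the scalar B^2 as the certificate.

B^2 term by term: the squares give (-\frac{14}{3})^2*(e_{12})^2 + (-\frac{7}{12})^2*(e_{13})^2 + (\frac{21}{4})^2*(e_{23})^2 = \frac{196}{9}*(+1) + \frac{49}{144}*(+1) + \frac{441}{16}*(-1) = -\frac{49}{9} (each basis 2-blade squares to minus the product of its generators' squares); cross terms between blades sharing an index anticommute and cancel. So B^2 = -\frac{49}{9}.
Answer: rotation, certificate B^2 = -\frac{49}{9}. Certificate logic: -\frac{49}{9} is a conjugation-invariant scalar, so its sign fixes rotation versus boost versus null-rotation outright.


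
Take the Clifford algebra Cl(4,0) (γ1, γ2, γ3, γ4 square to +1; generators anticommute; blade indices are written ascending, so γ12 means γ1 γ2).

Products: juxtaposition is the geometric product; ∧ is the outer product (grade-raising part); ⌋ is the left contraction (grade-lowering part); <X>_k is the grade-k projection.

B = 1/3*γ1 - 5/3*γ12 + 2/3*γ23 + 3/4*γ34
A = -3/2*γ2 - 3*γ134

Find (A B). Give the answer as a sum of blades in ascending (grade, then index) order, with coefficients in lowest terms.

step 1: -1/4*γ1 - γ3 + 1/2*γ12 - γ34 + 2*γ124 + 31/8*γ234
Answer: -1/4*γ1 - γ3 + 1/2*γ12 - γ34 + 2*γ124 + 31/8*γ234


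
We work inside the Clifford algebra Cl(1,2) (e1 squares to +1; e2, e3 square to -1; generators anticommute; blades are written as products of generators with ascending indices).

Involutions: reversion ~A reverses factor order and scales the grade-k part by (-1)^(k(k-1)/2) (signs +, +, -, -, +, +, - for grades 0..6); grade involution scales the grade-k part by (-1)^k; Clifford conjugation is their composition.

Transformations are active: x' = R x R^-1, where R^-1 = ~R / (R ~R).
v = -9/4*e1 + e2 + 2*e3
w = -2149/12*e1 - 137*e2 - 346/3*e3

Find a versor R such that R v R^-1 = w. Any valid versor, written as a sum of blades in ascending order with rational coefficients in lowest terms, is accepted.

Equal squares first: v^2 = w^2 = 1/16. Then v + w = -544/3*e1 - 136*e2 - 340/3*e3 is a versor taking v to w, provided it is invertible.
Answer: -544/3*e1 - 136*e2 - 340/3*e3


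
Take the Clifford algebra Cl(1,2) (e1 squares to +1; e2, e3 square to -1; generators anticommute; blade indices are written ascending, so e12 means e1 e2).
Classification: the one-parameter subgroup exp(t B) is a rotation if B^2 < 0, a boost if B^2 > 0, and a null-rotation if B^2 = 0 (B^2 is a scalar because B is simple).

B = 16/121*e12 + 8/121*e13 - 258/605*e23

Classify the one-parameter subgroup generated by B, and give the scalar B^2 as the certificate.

B^2 term by term: the squares give (16/121)^2*(e12)^2 + (8/121)^2*(e13)^2 + (-258/605)^2*(e23)^2 = 256/14641*(+1) + 64/14641*(+1) + 66564/366025*(-1) = -4/25 (each basis 2-blade squares to minus the product of its generators' squares); cross terms between blades sharing an index anticommute and cancel. So B^2 = -4/25.
Answer: rotation, certificate B^2 = -4/25. No conjugation can change B^2 = -4/25; the sign gives the class.


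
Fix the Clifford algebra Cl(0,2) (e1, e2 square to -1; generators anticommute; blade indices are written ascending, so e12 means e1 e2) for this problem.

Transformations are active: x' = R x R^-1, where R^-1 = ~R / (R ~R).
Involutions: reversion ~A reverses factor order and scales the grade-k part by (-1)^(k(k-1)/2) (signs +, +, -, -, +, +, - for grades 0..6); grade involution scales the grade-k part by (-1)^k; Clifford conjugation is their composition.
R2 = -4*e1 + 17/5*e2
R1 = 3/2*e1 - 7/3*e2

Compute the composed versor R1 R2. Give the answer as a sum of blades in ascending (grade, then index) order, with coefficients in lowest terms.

Distribute over the terms of R1 (each basis-blade product reordered to ascending indices, repeated generators contracted through their squares):
(3/2*e1) R2 = 6 + 51/10*e12
(-7/3*e2) R2 = 119/15 - 28/3*e12
Summing the partial products and collecting blades:
Answer: 209/15 - 127/30*e12


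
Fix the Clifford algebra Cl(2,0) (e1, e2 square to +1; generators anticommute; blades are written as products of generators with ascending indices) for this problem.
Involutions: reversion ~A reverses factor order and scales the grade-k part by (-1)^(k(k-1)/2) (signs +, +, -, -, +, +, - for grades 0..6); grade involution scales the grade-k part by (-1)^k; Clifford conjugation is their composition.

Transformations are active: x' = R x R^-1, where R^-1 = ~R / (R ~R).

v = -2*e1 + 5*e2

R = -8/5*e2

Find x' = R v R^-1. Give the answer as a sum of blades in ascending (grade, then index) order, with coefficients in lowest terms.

~R = -8/5*e2, and R ~R = 64/25, so R^-1 = ~R / (64/25).
R v = -8 - 16/5*e1 e2
Answer: 2*e1 + 5*e2


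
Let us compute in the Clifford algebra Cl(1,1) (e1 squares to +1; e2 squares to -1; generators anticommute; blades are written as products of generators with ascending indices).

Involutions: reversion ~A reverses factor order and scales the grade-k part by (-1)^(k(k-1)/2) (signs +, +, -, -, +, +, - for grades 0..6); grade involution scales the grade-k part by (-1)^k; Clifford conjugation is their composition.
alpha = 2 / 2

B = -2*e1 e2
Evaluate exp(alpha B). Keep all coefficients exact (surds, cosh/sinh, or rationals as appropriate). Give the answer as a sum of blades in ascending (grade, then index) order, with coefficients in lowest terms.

B^2 = (-2)^2*(e1 e2)^2 = 4*(+1) = 4 (a basis 2-blade squares to minus the product of its generators' squares).
B^2 = 4 — a positive square means the series sums to a boost: l = 2, alpha*l = 2, so exp(alpha B) = cosh(2) + (sinh(2)/2)*B = cosh(2) + (sinh(2)/2)*B.
Answer: cosh(2) - sinh(2)*e1 e2


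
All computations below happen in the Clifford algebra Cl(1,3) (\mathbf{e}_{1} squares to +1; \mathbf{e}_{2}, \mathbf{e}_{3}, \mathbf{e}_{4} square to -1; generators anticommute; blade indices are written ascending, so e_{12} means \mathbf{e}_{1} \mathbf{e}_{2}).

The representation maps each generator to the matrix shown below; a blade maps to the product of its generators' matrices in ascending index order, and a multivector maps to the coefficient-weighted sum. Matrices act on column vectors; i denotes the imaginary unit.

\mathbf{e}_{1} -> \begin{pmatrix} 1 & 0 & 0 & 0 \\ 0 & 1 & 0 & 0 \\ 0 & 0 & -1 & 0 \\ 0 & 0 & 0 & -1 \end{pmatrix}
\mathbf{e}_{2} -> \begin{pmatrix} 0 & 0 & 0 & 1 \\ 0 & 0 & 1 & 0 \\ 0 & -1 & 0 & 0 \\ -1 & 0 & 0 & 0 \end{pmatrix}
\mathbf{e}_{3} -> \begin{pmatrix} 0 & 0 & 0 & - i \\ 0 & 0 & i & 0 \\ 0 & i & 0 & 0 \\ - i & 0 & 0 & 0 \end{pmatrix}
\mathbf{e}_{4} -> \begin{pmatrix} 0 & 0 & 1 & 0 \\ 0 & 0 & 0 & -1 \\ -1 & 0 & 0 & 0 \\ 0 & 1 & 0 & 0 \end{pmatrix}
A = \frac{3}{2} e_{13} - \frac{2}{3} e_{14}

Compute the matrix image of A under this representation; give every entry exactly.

Bivector images (products of the table entries): rho(e_{13}) = rho(\mathbf{e}_{1})rho(\mathbf{e}_{3}) = \begin{pmatrix} 0 & 0 & 0 & - i \\ 0 & 0 & i & 0 \\ 0 & - i & 0 & 0 \\ i & 0 & 0 & 0 \end{pmatrix}; rho(e_{14}) = rho(\mathbf{e}_{1})rho(\mathbf{e}_{4}) = \begin{pmatrix} 0 & 0 & 1 & 0 \\ 0 & 0 & 0 & -1 \\ 1 & 0 & 0 & 0 \\ 0 & -1 & 0 & 0 \end{pmatrix}.
M = (\frac{3}{2})*rho(e_{13}) + (-\frac{2}{3})*rho(e_{14}), summed entrywise:
Answer: \begin{pmatrix} 0 & 0 & - \frac{2}{3} & - \frac{3 i}{2} \\ 0 & 0 & \frac{3 i}{2} & \frac{2}{3} \\ - \frac{2}{3} & - \frac{3 i}{2} & 0 & 0 \\ \frac{3 i}{2} & \frac{2}{3} & 0 & 0 \end{pmatrix}


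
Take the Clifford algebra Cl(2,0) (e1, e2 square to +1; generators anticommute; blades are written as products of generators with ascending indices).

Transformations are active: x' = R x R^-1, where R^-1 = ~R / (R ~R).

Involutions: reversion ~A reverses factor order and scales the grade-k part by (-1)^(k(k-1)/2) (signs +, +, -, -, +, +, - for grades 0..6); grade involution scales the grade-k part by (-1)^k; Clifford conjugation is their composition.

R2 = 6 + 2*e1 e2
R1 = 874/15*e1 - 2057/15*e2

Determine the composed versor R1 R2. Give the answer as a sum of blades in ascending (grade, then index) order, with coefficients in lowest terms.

Distribute over the terms of R1 (each basis-blade product reordered to ascending indices, repeated generators contracted through their squares):
(874/15*e1) R2 = 1748/5*e1 + 1748/15*e2
(-2057/15*e2) R2 = 4114/15*e1 - 4114/5*e2
Summing the partial products and collecting blades:
Answer: 9358/15*e1 - 10594/15*e2


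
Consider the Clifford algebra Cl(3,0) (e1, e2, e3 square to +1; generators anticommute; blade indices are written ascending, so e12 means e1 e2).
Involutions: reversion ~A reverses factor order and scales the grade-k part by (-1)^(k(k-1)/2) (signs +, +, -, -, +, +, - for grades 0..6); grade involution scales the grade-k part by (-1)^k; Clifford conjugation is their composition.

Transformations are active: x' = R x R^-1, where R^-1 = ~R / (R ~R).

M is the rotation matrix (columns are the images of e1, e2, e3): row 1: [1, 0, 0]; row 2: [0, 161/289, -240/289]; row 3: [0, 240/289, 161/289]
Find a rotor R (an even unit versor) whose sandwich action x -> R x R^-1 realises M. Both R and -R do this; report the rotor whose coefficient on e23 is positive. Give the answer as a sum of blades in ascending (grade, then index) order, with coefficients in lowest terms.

Method: write R = a + b12*e12 + b13*e13 + b23*e23 with a^2 + b12^2 + b13^2 + b23^2 = 1 (so R^-1 = ~R). Expanding the columns R e_j ~R gives tr M = 4a^2 - 1 and, from the antisymmetric part, M21 - M12 = -4a*b12, M13 - M31 = 4a*b13, M32 - M23 = -4a*b23.
Here tr M = 611/289, so a^2 = (1 + tr M)/4 = 225/289 and a = ±15/17. Taking a = 15/17: M21 - M12 = 0, M13 - M31 = 0, M32 - M23 = 480/289, giving b12 = 0, b13 = 0, b23 = -8/17, i.e. R = 15/17 - 8/17*e23.
Its e23 coefficient is negative, so report the other preimage -R.
Answer: -15/17 + 8/17*e23. Key observation: the double cover Spin(3) -> SO(3) sends R and -R to the same matrix (trace 611/289 here), so the stated sign of the e23 coefficient is what selects one sheet.


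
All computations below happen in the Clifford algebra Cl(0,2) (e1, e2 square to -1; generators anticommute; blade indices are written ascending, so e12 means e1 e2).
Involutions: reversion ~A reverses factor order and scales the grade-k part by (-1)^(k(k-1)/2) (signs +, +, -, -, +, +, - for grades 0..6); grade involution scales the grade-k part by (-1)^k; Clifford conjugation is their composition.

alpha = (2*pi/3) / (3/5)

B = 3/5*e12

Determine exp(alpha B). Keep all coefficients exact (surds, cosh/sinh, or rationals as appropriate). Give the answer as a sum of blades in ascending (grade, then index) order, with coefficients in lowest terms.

B^2 = (3/5)^2*(e12)^2 = 9/25*(-1) = -9/25 (a basis 2-blade squares to minus the product of its generators' squares).
B^2 = -9/25 — a negative square means the series sums to a rotation: l = 3/5, alpha*l = 2*pi/3, so exp(alpha B) = cos(2*pi/3) + (sin(2*pi/3)/(3/5))*B = -1/2 + (5*sqrt(3)/6)*B.
Answer: -1/2 + sqrt(3)/2*e12


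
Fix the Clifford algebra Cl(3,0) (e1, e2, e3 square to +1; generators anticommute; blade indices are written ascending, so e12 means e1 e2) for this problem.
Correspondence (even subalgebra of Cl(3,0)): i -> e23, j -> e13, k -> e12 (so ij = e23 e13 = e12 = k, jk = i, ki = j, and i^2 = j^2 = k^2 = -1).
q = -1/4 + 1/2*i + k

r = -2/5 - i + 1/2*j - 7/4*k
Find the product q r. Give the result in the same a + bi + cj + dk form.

In blades: q = -1/4 + e12 + 1/2*e23, r = -2/5 - 7/4*e12 + 1/2*e13 - e23.
Distribute q over r term by term (generator squares from the signature, products reordered to ascending indices): (-1/4)*r = 1/10 + 7/16*e12 - 1/8*e13 + 1/4*e23; (e12)*r = 7/4 - 2/5*e12 - e13 - 1/2*e23; (1/2*e23)*r = 1/2 + 1/4*e12 + 7/8*e13 - 1/5*e23.
Sum: 47/20 + 23/80*e12 - 1/4*e13 - 9/20*e23; translating back through the correspondence:
Answer: 47/20 - 9/20*i - 1/4*j + 23/80*k


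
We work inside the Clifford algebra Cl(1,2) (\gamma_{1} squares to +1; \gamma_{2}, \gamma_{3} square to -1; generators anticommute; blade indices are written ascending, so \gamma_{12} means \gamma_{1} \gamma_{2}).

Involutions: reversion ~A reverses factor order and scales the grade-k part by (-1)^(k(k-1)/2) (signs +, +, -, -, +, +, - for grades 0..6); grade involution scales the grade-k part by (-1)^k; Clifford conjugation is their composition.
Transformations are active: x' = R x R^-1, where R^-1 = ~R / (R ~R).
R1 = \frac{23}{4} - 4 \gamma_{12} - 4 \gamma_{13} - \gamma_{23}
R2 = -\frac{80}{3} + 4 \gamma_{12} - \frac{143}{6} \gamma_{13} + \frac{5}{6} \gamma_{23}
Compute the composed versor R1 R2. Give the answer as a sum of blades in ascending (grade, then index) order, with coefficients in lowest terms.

Distribute over the terms of R1 (each basis-blade product reordered to ascending indices, repeated generators contracted through their squares):
(\frac{23}{4}) R2 = -\frac{460}{3} + 23 \gamma_{12} - \frac{3289}{24} \gamma_{13} + \frac{115}{24} \gamma_{23}
(-4 \gamma_{12}) R2 = -16 + \frac{320}{3} \gamma_{12} + \frac{10}{3} \gamma_{13} - \frac{286}{3} \gamma_{23}
(-4 \gamma_{13}) R2 = \frac{286}{3} - \frac{10}{3} \gamma_{12} + \frac{320}{3} \gamma_{13} - 16 \gamma_{23}
(-\gamma_{23}) R2 = \frac{5}{6} - \frac{143}{6} \gamma_{12} - 4 \gamma_{13} + \frac{80}{3} \gamma_{23}
Summing the partial products and collecting blades:
Answer: -\frac{439}{6} + \frac{205}{2} \gamma_{12} - \frac{745}{24} \gamma_{13} - \frac{639}{8} \gamma_{23}


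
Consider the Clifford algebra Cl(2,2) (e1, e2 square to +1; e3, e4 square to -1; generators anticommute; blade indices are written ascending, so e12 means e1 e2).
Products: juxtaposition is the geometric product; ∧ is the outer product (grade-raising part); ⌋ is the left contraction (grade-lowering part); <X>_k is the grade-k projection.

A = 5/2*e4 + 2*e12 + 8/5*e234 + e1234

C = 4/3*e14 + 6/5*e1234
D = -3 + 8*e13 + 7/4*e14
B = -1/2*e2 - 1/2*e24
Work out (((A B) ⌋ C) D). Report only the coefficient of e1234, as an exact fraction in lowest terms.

step 1: -e1 - 5/4*e2 + 4/5*e3 + 1/2*e13 - e14 + 5/4*e24 - 4/5*e34 - 1/2*e134
step 2: -4/3 + 3/5*e2 - 4/3*e4 + 24/25*e12 - 3/2*e13 - 6/5*e23 - 3/5*e24 - 24/25*e124 + 3/2*e134 - 6/5*e234
step 3: -8 - 7/3*e1 - 3/25*e2 - 21/8*e3 + 16*e4 + 777/100*e12 - 37/6*e13 - 7/3*e14 - 102/25*e23 + 3/25*e24 + 21/8*e34 - 69/10*e123 + 1143/100*e124 - 91/6*e134 + 282/25*e234 + 27/10*e1234
Answer: 27/10


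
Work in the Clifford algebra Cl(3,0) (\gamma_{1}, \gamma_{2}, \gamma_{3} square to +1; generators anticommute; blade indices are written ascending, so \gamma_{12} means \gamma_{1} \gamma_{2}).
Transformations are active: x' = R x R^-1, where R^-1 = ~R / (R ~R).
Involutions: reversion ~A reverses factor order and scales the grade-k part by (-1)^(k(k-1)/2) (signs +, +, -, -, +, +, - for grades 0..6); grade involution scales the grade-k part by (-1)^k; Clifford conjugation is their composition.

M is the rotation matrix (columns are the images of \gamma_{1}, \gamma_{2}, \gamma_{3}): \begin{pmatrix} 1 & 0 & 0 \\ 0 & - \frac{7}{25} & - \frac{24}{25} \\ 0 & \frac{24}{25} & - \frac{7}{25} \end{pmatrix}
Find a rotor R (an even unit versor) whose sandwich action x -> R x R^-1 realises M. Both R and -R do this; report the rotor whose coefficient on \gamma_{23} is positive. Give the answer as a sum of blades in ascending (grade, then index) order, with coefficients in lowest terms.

Method: write R = a + b12*\gamma_{12} + b13*\gamma_{13} + b23*\gamma_{23} with a^2 + b12^2 + b13^2 + b23^2 = 1 (so R^-1 = ~R). Expanding the columns R e_j ~R gives tr M = 4a^2 - 1 and, from the antisymmetric part, M21 - M12 = -4a*b12, M13 - M31 = 4a*b13, M32 - M23 = -4a*b23.
Here tr M = \frac{11}{25}, so a^2 = (1 + tr M)/4 = \frac{9}{25} and a = ±\frac{3}{5}. Taking a = \frac{3}{5}: M21 - M12 = 0, M13 - M31 = 0, M32 - M23 = \frac{48}{25}, giving b12 = 0, b13 = 0, b23 = -\frac{4}{5}, i.e. R = \frac{3}{5} - \frac{4}{5} \gamma_{23}.
Its \gamma_{23} coefficient is negative, so report the other preimage -R.
Answer: -\frac{3}{5} + \frac{4}{5} \gamma_{23}. Uniqueness: Spin(3) -> SO(3) maps R and -R to the same rotation of trace \frac{11}{25}; fixing the sign of the \gamma_{23} coefficient removes the ambiguity.


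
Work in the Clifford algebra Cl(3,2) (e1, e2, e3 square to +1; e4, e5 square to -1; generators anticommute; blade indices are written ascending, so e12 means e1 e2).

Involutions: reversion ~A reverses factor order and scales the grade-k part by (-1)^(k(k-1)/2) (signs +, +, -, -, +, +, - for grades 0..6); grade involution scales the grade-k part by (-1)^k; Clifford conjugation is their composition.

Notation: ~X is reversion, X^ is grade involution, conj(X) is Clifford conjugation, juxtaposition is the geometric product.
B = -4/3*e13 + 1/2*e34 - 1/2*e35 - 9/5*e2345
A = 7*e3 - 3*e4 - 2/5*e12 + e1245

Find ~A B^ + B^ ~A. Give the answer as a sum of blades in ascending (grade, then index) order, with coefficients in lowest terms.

first term: 28/3*e1 - 3/2*e3 + 7/2*e4 - 7/2*e5 + 9/5*e13 + 8/15*e23 + 4*e134 - 27/5*e235 + 63/5*e245 - 3/2*e345 + 7/10*e1234 + 3/10*e1235 - 18/25*e1345 + 4/3*e2345
second term: -28/3*e1 + 3/2*e3 - 7/2*e4 + 7/2*e5 - 9/5*e13 - 8/15*e23 + 4*e134 + 27/5*e235 - 63/5*e245 - 3/2*e345 - 3/10*e1234 - 7/10*e1235 + 18/25*e1345 - 4/3*e2345
Answer: 8*e134 - 3*e345 + 2/5*e1234 - 2/5*e1235


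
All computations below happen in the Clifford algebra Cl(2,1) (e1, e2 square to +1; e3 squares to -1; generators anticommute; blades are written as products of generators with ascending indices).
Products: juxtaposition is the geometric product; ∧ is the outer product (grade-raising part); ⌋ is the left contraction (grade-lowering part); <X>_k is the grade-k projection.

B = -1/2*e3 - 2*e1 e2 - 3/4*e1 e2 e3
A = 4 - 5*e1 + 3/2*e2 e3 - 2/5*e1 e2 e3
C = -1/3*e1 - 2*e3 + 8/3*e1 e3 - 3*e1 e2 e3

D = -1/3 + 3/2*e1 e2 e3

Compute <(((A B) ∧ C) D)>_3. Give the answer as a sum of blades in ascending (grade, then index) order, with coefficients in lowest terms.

step 1: 3/10 - 9/8*e1 + 43/4*e2 - 14/5*e3 - 41/5*e1 e2 + 11/2*e1 e3 + 15/4*e2 e3 - 3*e1 e2 e3
step 2: -1/10*e1 - 3/5*e3 + 43/12*e1 e2 + 127/60*e1 e3 - 43/2*e2 e3 - 173/12*e1 e2 e3
step 3: -173/8 - 1933/60*e1 - 127/40*e2 - 207/40*e3 - 53/180*e1 e2 - 127/180*e1 e3 + 421/60*e2 e3 + 173/36*e1 e2 e3
step 4: 173/36*e1 e2 e3
Answer: 173/36*e1 e2 e3


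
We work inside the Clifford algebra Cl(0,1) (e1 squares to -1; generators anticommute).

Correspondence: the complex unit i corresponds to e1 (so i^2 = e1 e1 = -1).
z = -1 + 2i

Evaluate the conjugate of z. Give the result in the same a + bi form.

In blades: z = -1 + 2*e1.
Conjugation here is Clifford conjugation: the scalar is fixed and the grade-1 and grade-2 blades all flip sign, giving -1 - 2*e1; translating back:
Answer: -1 - 2i


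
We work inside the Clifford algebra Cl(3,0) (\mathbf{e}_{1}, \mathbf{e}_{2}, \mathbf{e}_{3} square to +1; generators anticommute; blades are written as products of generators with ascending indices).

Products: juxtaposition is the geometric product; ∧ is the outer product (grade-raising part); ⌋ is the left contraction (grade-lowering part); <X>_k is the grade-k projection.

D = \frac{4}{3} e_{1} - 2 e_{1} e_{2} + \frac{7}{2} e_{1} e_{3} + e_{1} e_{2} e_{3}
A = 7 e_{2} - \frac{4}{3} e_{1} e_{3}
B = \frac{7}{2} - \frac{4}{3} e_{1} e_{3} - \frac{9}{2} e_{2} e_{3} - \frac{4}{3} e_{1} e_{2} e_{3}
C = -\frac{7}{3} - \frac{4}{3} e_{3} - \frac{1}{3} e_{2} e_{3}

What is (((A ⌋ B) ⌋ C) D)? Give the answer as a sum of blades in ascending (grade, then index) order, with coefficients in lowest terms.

step 1: -\frac{16}{9} + \frac{16}{9} e_{2} - \frac{63}{2} e_{3} + \frac{28}{3} e_{1} e_{3}
step 2: \frac{1246}{27} - \frac{21}{2} e_{2} + \frac{16}{9} e_{3} + \frac{16}{27} e_{2} e_{3}
step 3: \frac{2731}{81} e_{1} - \frac{670}{9} e_{1} e_{2} + \frac{1025}{6} e_{1} e_{3} + \frac{25963}{324} e_{1} e_{2} e_{3}
Answer: \frac{2731}{81} e_{1} - \frac{670}{9} e_{1} e_{2} + \frac{1025}{6} e_{1} e_{3} + \frac{25963}{324} e_{1} e_{2} e_{3}


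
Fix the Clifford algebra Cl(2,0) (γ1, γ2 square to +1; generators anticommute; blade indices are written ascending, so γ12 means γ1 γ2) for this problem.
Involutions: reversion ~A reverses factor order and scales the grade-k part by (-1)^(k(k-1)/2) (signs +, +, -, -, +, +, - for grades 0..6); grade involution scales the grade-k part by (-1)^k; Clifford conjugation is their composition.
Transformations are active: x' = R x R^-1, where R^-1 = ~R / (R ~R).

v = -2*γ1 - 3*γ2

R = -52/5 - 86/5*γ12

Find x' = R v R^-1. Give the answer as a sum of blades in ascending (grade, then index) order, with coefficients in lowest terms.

~R = -52/5 + 86/5*γ12, and R ~R = 404, so R^-1 = ~R / (404).
R v = 362/5*γ1 - 16/5*γ2
Answer: -4362/2525*γ1 + 7991/2525*γ2


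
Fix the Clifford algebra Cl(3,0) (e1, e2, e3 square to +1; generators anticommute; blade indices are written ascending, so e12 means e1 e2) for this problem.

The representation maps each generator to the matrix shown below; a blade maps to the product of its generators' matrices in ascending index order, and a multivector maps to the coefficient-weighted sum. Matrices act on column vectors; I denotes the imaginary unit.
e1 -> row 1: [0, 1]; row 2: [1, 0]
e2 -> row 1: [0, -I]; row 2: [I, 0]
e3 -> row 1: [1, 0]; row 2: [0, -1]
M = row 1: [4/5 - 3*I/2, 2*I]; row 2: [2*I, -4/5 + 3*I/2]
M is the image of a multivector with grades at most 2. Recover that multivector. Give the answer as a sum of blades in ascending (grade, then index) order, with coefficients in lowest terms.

Method: 1, rho(e1), rho(e2), rho(e3) form a trace-orthogonal basis of the 2x2 complex matrices (tr(X Y) = 2 if X = Y, else 0), so M = m0*1 + m1*rho(e1) + m2*rho(e2) + m3*rho(e3) with m0 = tr(M)/2 = 0, m1 = tr(M rho(e1))/2 = 2*I, m2 = tr(M rho(e2))/2 = 0, m3 = tr(M rho(e3))/2 = 4/5 - 3*I/2.
Multiplying table entries, the bivector images are rho(e12) = I*rho(e3), rho(e13) = -I*rho(e2), rho(e23) = I*rho(e1); with real blade coefficients the real parts of m0..m3 are the coefficients of 1, e1, e2, e3 and the imaginary parts give the bivectors (e23: Im m1, e13: -Im m2, e12: Im m3).
Answer: 4/5*e3 - 3/2*e12 + 2*e23


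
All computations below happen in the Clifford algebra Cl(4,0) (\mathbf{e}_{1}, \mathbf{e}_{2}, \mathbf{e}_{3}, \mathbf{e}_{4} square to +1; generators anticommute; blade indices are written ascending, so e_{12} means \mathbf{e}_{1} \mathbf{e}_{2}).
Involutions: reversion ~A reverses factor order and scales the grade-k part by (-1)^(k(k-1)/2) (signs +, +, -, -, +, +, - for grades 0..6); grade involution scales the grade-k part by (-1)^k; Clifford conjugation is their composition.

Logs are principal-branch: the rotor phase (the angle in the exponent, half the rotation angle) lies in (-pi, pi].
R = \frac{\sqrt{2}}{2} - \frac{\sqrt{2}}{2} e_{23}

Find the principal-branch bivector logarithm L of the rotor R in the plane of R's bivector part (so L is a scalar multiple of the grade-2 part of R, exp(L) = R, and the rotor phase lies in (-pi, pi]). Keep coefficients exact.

The scalar part of R is \frac{\sqrt{2}}{2}, which fixes the principal-branch rotor phase; the unit plane is then the bivector part divided by the sine of that phase, and L is that plane scaled by the phase.
Concretely: cos(phase) = \frac{\sqrt{2}}{2} gives phase = ±\frac{\pi}{4}, and since phase/sin(phase) is even the sign is immaterial: L = (phase/sin(phase)) * <R>_2 = (\frac{\sqrt{2} \pi}{4}) * <R>_2.
Answer: - \frac{\pi}{4} e_{23}


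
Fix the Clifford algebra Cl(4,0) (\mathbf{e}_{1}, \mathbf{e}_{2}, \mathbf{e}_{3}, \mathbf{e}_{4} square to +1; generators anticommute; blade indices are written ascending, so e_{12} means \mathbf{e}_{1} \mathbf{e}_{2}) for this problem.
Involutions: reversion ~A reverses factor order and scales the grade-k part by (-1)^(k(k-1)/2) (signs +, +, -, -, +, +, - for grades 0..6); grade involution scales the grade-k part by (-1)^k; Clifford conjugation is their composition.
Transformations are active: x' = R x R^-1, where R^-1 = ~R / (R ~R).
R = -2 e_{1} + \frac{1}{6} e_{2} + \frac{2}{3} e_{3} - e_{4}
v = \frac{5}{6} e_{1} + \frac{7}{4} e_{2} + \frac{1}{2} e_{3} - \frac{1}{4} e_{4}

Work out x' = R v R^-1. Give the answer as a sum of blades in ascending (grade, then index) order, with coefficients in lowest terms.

~R = -2 e_{1} + \frac{1}{6} e_{2} + \frac{2}{3} e_{3} - e_{4}, and R ~R = \frac{197}{36}, so R^-1 = ~R / (\frac{197}{36}).
R v = -\frac{19}{24} - \frac{131}{36} e_{12} - \frac{14}{9} e_{13} + \frac{4}{3} e_{14} - \frac{13}{12} e_{23} + \frac{41}{24} e_{24} + \frac{1}{3} e_{34}
Answer: -\frac{301}{1182} e_{1} - \frac{1417}{788} e_{2} - \frac{273}{394} e_{3} + \frac{425}{788} e_{4}


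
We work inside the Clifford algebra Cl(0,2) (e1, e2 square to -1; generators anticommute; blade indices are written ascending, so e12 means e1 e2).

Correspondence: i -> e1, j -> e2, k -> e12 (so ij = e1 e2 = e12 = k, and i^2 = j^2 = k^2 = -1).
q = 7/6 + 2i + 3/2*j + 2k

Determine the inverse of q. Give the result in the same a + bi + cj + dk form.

In blades: q = 7/6 + 2*e1 + 3/2*e2 + 2*e12.
With qbar = 7/6 - 2*e1 - 3/2*e2 - 2*e12 (scalar fixed, mapped units negated), q qbar = 209/18 (the sum of squared coefficients), so q^-1 = qbar / (209/18) = 21/209 - 36/209*e1 - 27/209*e2 - 36/209*e12; translating back:
Answer: 21/209 - 36/209*i - 27/209*j - 36/209*k


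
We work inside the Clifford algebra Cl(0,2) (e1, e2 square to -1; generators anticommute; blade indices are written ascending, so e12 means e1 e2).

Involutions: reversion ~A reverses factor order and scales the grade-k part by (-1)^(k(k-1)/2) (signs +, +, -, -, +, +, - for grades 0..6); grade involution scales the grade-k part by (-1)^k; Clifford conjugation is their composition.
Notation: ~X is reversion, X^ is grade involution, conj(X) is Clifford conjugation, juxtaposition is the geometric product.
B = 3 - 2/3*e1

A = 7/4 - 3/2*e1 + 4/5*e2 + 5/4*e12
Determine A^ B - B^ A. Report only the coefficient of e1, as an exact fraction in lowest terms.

first term: 25/4 + 10/3*e1 - 97/30*e2 + 193/60*e12
second term: 25/4 - 10/3*e1 + 47/30*e2 + 257/60*e12
Answer: 20/3


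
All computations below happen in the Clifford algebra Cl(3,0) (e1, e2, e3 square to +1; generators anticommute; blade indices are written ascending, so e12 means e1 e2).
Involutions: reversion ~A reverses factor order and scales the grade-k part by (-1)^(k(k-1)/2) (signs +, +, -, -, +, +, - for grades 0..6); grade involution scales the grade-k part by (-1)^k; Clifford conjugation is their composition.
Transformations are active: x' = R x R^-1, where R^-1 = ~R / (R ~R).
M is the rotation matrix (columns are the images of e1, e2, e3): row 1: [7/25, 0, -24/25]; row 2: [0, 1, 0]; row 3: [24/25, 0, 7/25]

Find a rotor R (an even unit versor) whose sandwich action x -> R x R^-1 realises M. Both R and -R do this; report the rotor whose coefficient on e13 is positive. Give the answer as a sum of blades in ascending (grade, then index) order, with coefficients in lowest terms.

Method: write R = a + b12*e12 + b13*e13 + b23*e23 with a^2 + b12^2 + b13^2 + b23^2 = 1 (so R^-1 = ~R). Expanding the columns R e_j ~R gives tr M = 4a^2 - 1 and, from the antisymmetric part, M21 - M12 = -4a*b12, M13 - M31 = 4a*b13, M32 - M23 = -4a*b23.
Here tr M = 39/25, so a^2 = (1 + tr M)/4 = 16/25 and a = ±4/5. Taking a = 4/5: M21 - M12 = 0, M13 - M31 = -48/25, M32 - M23 = 0, giving b12 = 0, b13 = -3/5, b23 = 0, i.e. R = 4/5 - 3/5*e13.
Its e13 coefficient is negative, so report the other preimage -R.
Answer: -4/5 + 3/5*e13. Key observation: the double cover Spin(3) -> SO(3) sends R and -R to the same matrix (trace 39/25 here), so the stated sign of the e13 coefficient is what selects one sheet.


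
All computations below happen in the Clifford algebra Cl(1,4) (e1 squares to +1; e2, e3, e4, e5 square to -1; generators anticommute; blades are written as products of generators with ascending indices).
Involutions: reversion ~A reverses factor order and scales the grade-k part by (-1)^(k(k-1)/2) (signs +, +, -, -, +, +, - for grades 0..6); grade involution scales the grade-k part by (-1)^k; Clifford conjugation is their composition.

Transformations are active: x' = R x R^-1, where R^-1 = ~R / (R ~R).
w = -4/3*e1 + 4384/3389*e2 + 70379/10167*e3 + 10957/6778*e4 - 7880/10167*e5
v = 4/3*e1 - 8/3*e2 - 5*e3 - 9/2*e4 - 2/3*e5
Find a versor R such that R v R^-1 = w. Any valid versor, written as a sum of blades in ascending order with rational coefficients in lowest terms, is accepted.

Sketch: the shared square -1837/36 makes R = v + w = -13960/10167*e2 + 19544/10167*e3 - 9772/3389*e4 - 4886/3389*e5 the natural versor; its sandwich fixes that direction, negates (v - w)/2, and sends v to w.
Answer: -13960/10167*e2 + 19544/10167*e3 - 9772/3389*e4 - 4886/3389*e5


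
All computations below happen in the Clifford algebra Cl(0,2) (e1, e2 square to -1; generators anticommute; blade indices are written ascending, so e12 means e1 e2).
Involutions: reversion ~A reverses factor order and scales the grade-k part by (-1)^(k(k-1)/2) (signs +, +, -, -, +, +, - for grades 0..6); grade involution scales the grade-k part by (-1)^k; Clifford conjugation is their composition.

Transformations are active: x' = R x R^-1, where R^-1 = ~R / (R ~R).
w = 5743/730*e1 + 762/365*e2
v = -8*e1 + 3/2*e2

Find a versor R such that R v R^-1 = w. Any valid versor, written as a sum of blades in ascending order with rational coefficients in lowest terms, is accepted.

Here q(v) = q(w) = -265/4; the classical choice R = v + w = -97/730*e1 + 2619/730*e2 then realises v -> w under the sandwich.
Answer: -97/730*e1 + 2619/730*e2


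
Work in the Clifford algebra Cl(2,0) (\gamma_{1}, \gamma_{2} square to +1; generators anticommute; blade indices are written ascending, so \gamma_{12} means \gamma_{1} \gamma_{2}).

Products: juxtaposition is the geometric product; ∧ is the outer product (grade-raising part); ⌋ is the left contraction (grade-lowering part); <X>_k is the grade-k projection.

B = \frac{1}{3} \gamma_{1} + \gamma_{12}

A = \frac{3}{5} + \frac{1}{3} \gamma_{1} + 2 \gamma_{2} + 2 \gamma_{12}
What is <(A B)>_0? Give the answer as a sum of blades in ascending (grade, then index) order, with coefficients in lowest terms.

step 1: -\frac{17}{9} - \frac{9}{5} \gamma_{1} - \frac{1}{3} \gamma_{2} - \frac{1}{15} \gamma_{12}
step 2: -\frac{17}{9}
Answer: -\frac{17}{9}


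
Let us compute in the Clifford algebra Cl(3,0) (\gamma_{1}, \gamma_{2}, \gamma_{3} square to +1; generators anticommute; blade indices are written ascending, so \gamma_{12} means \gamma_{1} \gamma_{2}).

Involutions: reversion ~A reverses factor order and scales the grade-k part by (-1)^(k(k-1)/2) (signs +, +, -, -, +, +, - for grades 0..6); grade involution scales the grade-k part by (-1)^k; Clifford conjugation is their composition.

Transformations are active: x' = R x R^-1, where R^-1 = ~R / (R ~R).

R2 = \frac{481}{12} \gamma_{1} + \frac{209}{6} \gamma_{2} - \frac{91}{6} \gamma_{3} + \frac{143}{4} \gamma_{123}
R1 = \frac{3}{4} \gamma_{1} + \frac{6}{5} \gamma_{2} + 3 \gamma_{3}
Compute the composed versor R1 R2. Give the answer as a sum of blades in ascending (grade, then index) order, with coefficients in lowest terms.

Distribute over the terms of R1 (each basis-blade product reordered to ascending indices, repeated generators contracted through their squares):
(\frac{3}{4} \gamma_{1}) R2 = \frac{481}{16} + \frac{209}{8} \gamma_{12} - \frac{91}{8} \gamma_{13} + \frac{429}{16} \gamma_{23}
(\frac{6}{5} \gamma_{2}) R2 = \frac{209}{5} - \frac{481}{10} \gamma_{12} - \frac{429}{10} \gamma_{13} - \frac{91}{5} \gamma_{23}
(3 \gamma_{3}) R2 = -\frac{91}{2} + \frac{429}{4} \gamma_{12} - \frac{481}{4} \gamma_{13} - \frac{209}{2} \gamma_{23}
Summing the partial products and collecting blades:
Answer: \frac{2109}{80} + \frac{3411}{40} \gamma_{12} - \frac{6981}{40} \gamma_{13} - \frac{7671}{80} \gamma_{23}


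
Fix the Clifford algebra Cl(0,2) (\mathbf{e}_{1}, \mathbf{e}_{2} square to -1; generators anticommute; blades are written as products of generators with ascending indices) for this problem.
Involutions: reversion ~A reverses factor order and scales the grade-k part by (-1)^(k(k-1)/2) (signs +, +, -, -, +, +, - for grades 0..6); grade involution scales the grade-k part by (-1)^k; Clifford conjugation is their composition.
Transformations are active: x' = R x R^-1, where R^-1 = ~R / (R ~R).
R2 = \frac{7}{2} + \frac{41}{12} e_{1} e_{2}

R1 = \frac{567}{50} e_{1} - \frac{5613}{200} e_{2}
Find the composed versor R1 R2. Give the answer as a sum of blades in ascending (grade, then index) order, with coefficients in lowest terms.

Distribute over the terms of R1 (each basis-blade product reordered to ascending indices, repeated generators contracted through their squares):
(\frac{567}{50} e_{1}) R2 = \frac{3969}{100} e_{1} - \frac{7749}{200} e_{2}
(-\frac{5613}{200} e_{2}) R2 = -\frac{76711}{800} e_{1} - \frac{39291}{400} e_{2}
Summing the partial products and collecting blades:
Answer: -\frac{44959}{800} e_{1} - \frac{54789}{400} e_{2}


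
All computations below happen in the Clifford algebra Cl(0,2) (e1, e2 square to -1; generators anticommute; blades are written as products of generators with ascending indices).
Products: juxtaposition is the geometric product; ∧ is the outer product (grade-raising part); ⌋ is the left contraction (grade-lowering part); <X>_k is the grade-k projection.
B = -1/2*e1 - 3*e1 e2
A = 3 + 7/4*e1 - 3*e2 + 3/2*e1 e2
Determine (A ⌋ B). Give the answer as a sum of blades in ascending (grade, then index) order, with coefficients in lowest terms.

step 1: 43/8 + 15/2*e1 + 21/4*e2 - 9*e1 e2
Answer: 43/8 + 15/2*e1 + 21/4*e2 - 9*e1 e2


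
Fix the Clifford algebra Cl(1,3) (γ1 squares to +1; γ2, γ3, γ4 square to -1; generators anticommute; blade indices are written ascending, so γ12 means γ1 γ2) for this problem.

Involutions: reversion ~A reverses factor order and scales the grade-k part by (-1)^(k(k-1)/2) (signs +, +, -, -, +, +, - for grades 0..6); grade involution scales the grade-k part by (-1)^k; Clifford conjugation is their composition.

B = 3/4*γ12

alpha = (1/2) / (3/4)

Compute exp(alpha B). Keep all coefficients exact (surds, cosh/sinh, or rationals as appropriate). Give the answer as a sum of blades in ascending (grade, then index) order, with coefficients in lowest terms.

B^2 = (3/4)^2*(γ12)^2 = 9/16*(+1) = 9/16 (a basis 2-blade squares to minus the product of its generators' squares).
B^2 = 9/16 — a positive square means the series sums to a boost: l = 3/4, alpha*l = 1/2, so exp(alpha B) = cosh(1/2) + (sinh(1/2)/(3/4))*B = cosh(1/2) + (4*sinh(1/2)/3)*B.
Answer: cosh(1/2) + sinh(1/2)*γ12


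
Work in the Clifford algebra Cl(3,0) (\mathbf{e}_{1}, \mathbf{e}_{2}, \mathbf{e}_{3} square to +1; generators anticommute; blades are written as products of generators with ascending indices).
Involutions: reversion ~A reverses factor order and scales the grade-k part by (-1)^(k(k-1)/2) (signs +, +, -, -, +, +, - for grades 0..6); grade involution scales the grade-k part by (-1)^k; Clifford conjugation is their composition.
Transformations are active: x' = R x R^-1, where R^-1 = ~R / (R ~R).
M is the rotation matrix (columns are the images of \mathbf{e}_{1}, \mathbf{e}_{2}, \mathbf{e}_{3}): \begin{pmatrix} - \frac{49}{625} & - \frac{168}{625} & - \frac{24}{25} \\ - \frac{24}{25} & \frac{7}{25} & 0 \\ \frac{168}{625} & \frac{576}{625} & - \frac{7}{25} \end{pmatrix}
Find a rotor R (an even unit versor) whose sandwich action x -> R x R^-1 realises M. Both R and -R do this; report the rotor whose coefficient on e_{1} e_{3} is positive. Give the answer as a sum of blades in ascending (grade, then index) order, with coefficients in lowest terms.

Method: write R = a + b12*e_{1} e_{2} + b13*e_{1} e_{3} + b23*e_{2} e_{3} with a^2 + b12^2 + b13^2 + b23^2 = 1 (so R^-1 = ~R). Expanding the columns R e_j ~R gives tr M = 4a^2 - 1 and, from the antisymmetric part, M21 - M12 = -4a*b12, M13 - M31 = 4a*b13, M32 - M23 = -4a*b23.
Here tr M = -\frac{49}{625}, so a^2 = (1 + tr M)/4 = \frac{144}{625} and a = ±\frac{12}{25}. Taking a = \frac{12}{25}: M21 - M12 = -\frac{432}{625}, M13 - M31 = -\frac{768}{625}, M32 - M23 = \frac{576}{625}, giving b12 = \frac{9}{25}, b13 = -\frac{16}{25}, b23 = -\frac{12}{25}, i.e. R = \frac{12}{25} + \frac{9}{25} e_{1} e_{2} - \frac{16}{25} e_{1} e_{3} - \frac{12}{25} e_{2} e_{3}.
Its e_{1} e_{3} coefficient is negative, so report the other preimage -R.
Answer: -\frac{12}{25} - \frac{9}{25} e_{1} e_{2} + \frac{16}{25} e_{1} e_{3} + \frac{12}{25} e_{2} e_{3}. Note: both R and -R realise this M (trace -\frac{49}{625}); the covering map identifies them, and the e_{1} e_{3}-coefficient sign is the tie-breaker.
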